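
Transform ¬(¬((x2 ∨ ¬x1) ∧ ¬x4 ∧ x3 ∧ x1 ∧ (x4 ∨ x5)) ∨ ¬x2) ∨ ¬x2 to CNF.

(¬x4 ∨ ¬x2) ∧ (x3 ∨ ¬x2) ∧ (x1 ∨ ¬x2) ∧ (x4 ∨ x5 ∨ ¬x2)

¬(¬((x2 ∨ ¬x1) ∧ ¬x4 ∧ x3 ∧ x1 ∧ (x4 ∨ x5)) ∨ ¬x2) ∨ ¬x2
= ¬¬((x2 ∨ ¬x1) ∧ ¬x4 ∧ x3 ∧ x1 ∧ (x4 ∨ x5)) ∧ ¬¬x2 ∨ ¬x2   [De Morgan]
= (x2 ∨ ¬x1) ∧ ¬x4 ∧ x3 ∧ x1 ∧ (x4 ∨ x5) ∧ ¬¬x2 ∨ ¬x2   [double negation]
= (x2 ∨ ¬x1) ∧ ¬x4 ∧ x3 ∧ x1 ∧ (x4 ∨ x5) ∧ x2 ∨ ¬x2   [double negation]
= (x2 ∨ ¬x1 ∨ ¬x2) ∧ (¬x4 ∨ ¬x2) ∧ (x3 ∨ ¬x2) ∧ (x1 ∨ ¬x2) ∧ (x4 ∨ x5 ∨ ¬x2) ∧ (x2 ∨ ¬x2)   [distribute ∨ over ∧]
= (¬x4 ∨ ¬x2) ∧ (x3 ∨ ¬x2) ∧ (x1 ∨ ¬x2) ∧ (x4 ∨ x5 ∨ ¬x2)   [simplify]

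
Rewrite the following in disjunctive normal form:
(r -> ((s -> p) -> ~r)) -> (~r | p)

(r -> ((s -> p) -> ~r)) -> (~r | p)
= ~(r -> ((s -> p) -> ~r)) | ~r | p   [eliminate ->]
= ~(~r | ((s -> p) -> ~r)) | ~r | p   [eliminate ->]
= ~(~r | ~(s -> p) | ~r) | ~r | p   [eliminate ->]
= ~(~r | ~(~s | p) | ~r) | ~r | p   [eliminate ->]
= (~~r & ~~(~s | p) & ~~r) | ~r | p   [De Morgan]
= (r & ~~(~s | p) & ~~r) | ~r | p   [double negation]
= (r & (~s | p) & ~~r) | ~r | p   [double negation]
= (r & (~s | p) & r) | ~r | p   [double negation]
= (r & ~s & r) | (r & p & r) | ~r | p   [distribute & over |]
= (r & ~s) | ~r | p   [simplify]

(r & ~s) | ~r | p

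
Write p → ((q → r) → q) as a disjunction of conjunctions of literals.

p → ((q → r) → q)
⇔ ¬p ∨ ((q → r) → q)
⇔ ¬p ∨ ¬(q → r) ∨ q
⇔ ¬p ∨ ¬(¬q ∨ r) ∨ q
⇔ ¬p ∨ (¬¬q ∧ ¬r) ∨ q
⇔ ¬p ∨ (q ∧ ¬r) ∨ q
⇔ ¬p ∨ q

¬p ∨ q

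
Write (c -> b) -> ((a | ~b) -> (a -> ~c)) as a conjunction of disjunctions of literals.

(c -> b) -> ((a | ~b) -> (a -> ~c))
= ~(c -> b) | ((a | ~b) -> (a -> ~c))   — eliminate ->
= ~(~c | b) | ((a | ~b) -> (a -> ~c))   — eliminate ->
= ~(~c | b) | ~(a | ~b) | (a -> ~c)   — eliminate ->
= ~(~c | b) | ~(a | ~b) | ~a | ~c   — eliminate ->
= (~~c & ~b) | ~(a | ~b) | ~a | ~c   — De Morgan
= (c & ~b) | ~(a | ~b) | ~a | ~c   — double negation
= (c & ~b) | (~a & ~~b) | ~a | ~c   — De Morgan
= (c & ~b) | (~a & b) | ~a | ~c   — double negation
= (c | ~a | ~a | ~c) & (c | b | ~a | ~c) & (~b | ~a | ~a | ~c) & (~b | b | ~a | ~c)   — distribute | over &
= ~b | ~a | ~c   — simplify

~b | ~a | ~c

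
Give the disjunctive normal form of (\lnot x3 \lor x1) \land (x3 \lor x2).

(\lnot x3 \lor x1) \land (x3 \lor x2)
≡ (\lnot x3 \land x3) \lor (\lnot x3 \land x2) \lor (x1 \land x3) \lor (x1 \land x2)
≡ (\lnot x3 \land x2) \lor (x1 \land x3) \lor (x1 \land x2)

(\lnot x3 \land x2) \lor (x1 \land x3) \lor (x1 \land x2)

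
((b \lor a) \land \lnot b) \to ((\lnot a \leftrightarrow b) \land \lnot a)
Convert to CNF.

((b \lor a) \land \lnot b) \to ((\lnot a \leftrightarrow b) \land \lnot a)
≡ \lnot ((b \lor a) \land \lnot b) \lor ((\lnot a \leftrightarrow b) \land \lnot a)   (eliminate \to)
≡ \lnot ((b \lor a) \land \lnot b) \lor ((\lnot a \to b) \land (b \to \lnot a) \land \lnot a)   (eliminate \leftrightarrow)
≡ \lnot ((b \lor a) \land \lnot b) \lor ((\lnot \lnot a \lor b) \land (b \to \lnot a) \land \lnot a)   (eliminate \to)
≡ \lnot ((b \lor a) \land \lnot b) \lor ((\lnot \lnot a \lor b) \land (\lnot b \lor \lnot a) \land \lnot a)   (eliminate \to)
≡ \lnot (b \lor a) \lor \lnot \lnot b \lor ((\lnot \lnot a \lor b) \land (\lnot b \lor \lnot a) \land \lnot a)   (De Morgan)
≡ (\lnot b \land \lnot a) \lor \lnot \lnot b \lor ((\lnot \lnot a \lor b) \land (\lnot b \lor \lnot a) \land \lnot a)   (De Morgan)
≡ (\lnot b \land \lnot a) \lor b \lor ((\lnot \lnot a \lor b) \land (\lnot b \lor \lnot a) \land \lnot a)   (double negation)
≡ (\lnot b \land \lnot a) \lor b \lor ((a \lor b) \land (\lnot b \lor \lnot a) \land \lnot a)   (double negation)
≡ (\lnot b \lor b \lor a \lor b) \land (\lnot b \lor b \lor \lnot b \lor \lnot a) \land (\lnot b \lor b \lor \lnot a) \land (\lnot a \lor b \lor a \lor b) \land (\lnot a \lor b \lor \lnot b \lor \lnot a) \land (\lnot a \lor b \lor \lnot a)   (distribute \lor over \land)
≡ \lnot a \lor b   (simplify)

\lnot a \lor b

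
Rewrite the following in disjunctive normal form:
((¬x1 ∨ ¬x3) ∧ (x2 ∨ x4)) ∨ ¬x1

(¬x3 ∧ x2) ∨ (¬x3 ∧ x4) ∨ ¬x1

((¬x1 ∨ ¬x3) ∧ (x2 ∨ x4)) ∨ ¬x1
= (¬x1 ∧ x2) ∨ (¬x1 ∧ x4) ∨ (¬x3 ∧ x2) ∨ (¬x3 ∧ x4) ∨ ¬x1   (distribute ∧ over ∨)
= (¬x3 ∧ x2) ∨ (¬x3 ∧ x4) ∨ ¬x1   (simplify)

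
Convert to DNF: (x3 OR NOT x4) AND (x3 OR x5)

(x3 OR NOT x4) AND (x3 OR x5)
= (x3 AND x3) OR (x3 AND x5) OR (NOT x4 AND x3) OR (NOT x4 AND x5)   (distribute AND over OR)
= x3 OR (NOT x4 AND x5)   (simplify)

x3 OR (NOT x4 AND x5)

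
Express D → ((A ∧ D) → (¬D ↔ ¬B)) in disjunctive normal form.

D → ((A ∧ D) → (¬D ↔ ¬B))
≡ ¬D ∨ ((A ∧ D) → (¬D ↔ ¬B))
≡ ¬D ∨ ¬(A ∧ D) ∨ (¬D ↔ ¬B)
≡ ¬D ∨ ¬(A ∧ D) ∨ ((¬D → ¬B) ∧ (¬B → ¬D))
≡ ¬D ∨ ¬(A ∧ D) ∨ ((¬¬D ∨ ¬B) ∧ (¬B → ¬D))
≡ ¬D ∨ ¬(A ∧ D) ∨ ((¬¬D ∨ ¬B) ∧ (¬¬B ∨ ¬D))
≡ ¬D ∨ ¬A ∨ ¬D ∨ ((¬¬D ∨ ¬B) ∧ (¬¬B ∨ ¬D))
≡ ¬D ∨ ¬A ∨ ¬D ∨ ((D ∨ ¬B) ∧ (¬¬B ∨ ¬D))
≡ ¬D ∨ ¬A ∨ ¬D ∨ ((D ∨ ¬B) ∧ (B ∨ ¬D))
≡ ¬D ∨ ¬A ∨ ¬D ∨ (D ∧ B) ∨ (D ∧ ¬D) ∨ (¬B ∧ B) ∨ (¬B ∧ ¬D)
≡ ¬D ∨ ¬A ∨ (D ∧ B)

¬D ∨ ¬A ∨ (D ∧ B)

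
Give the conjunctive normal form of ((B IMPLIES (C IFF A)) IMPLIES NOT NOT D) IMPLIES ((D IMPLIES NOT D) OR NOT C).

NOT D OR NOT C

((B IMPLIES (C IFF A)) IMPLIES NOT NOT D) IMPLIES ((D IMPLIES NOT D) OR NOT C)
≡ NOT ((B IMPLIES (C IFF A)) IMPLIES NOT NOT D) OR (D IMPLIES NOT D) OR NOT C   (eliminate IMPLIES)
≡ NOT (NOT (B IMPLIES (C IFF A)) OR NOT NOT D) OR (D IMPLIES NOT D) OR NOT C   (eliminate IMPLIES)
≡ NOT (NOT (NOT B OR (C IFF A)) OR NOT NOT D) OR (D IMPLIES NOT D) OR NOT C   (eliminate IMPLIES)
≡ NOT (NOT (NOT B OR ((C IMPLIES A) AND (A IMPLIES C))) OR NOT NOT D) OR (D IMPLIES NOT D) OR NOT C   (eliminate IFF)
≡ NOT (NOT (NOT B OR ((NOT C OR A) AND (A IMPLIES C))) OR NOT NOT D) OR (D IMPLIES NOT D) OR NOT C   (eliminate IMPLIES)
≡ NOT (NOT (NOT B OR ((NOT C OR A) AND (NOT A OR C))) OR NOT NOT D) OR (D IMPLIES NOT D) OR NOT C   (eliminate IMPLIES)
≡ NOT (NOT (NOT B OR ((NOT C OR A) AND (NOT A OR C))) OR NOT NOT D) OR NOT D OR NOT D OR NOT C   (eliminate IMPLIES)
≡ (NOT NOT (NOT B OR ((NOT C OR A) AND (NOT A OR C))) AND NOT NOT NOT D) OR NOT D OR NOT D OR NOT C   (De Morgan)
≡ ((NOT B OR ((NOT C OR A) AND (NOT A OR C))) AND NOT NOT NOT D) OR NOT D OR NOT D OR NOT C   (double negation)
≡ ((NOT B OR ((NOT C OR A) AND (NOT A OR C))) AND NOT D) OR NOT D OR NOT D OR NOT C   (double negation)
≡ (NOT B OR NOT C OR A OR NOT D OR NOT D OR NOT C) AND (NOT B OR NOT A OR C OR NOT D OR NOT D OR NOT C) AND (NOT D OR NOT D OR NOT D OR NOT C)   (distribute OR over AND)
≡ NOT D OR NOT C   (simplify)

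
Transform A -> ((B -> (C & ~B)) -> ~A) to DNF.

A -> ((B -> (C & ~B)) -> ~A)
= ~A | ((B -> (C & ~B)) -> ~A)   [eliminate ->]
= ~A | ~(B -> (C & ~B)) | ~A   [eliminate ->]
= ~A | ~(~B | (C & ~B)) | ~A   [eliminate ->]
= ~A | (~~B & ~(C & ~B)) | ~A   [De Morgan]
= ~A | (B & ~(C & ~B)) | ~A   [double negation]
= ~A | (B & (~C | ~~B)) | ~A   [De Morgan]
= ~A | (B & (~C | B)) | ~A   [double negation]
= ~A | (B & ~C) | (B & B) | ~A   [distribute & over |]
= ~A | B   [simplify]

~A | B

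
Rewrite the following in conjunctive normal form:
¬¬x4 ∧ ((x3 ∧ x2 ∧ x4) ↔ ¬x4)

x4 ∧ (¬x3 ∨ ¬x2 ∨ ¬x4)

¬¬x4 ∧ ((x3 ∧ x2 ∧ x4) ↔ ¬x4)
⇔ ¬¬x4 ∧ ((x3 ∧ x2 ∧ x4) → ¬x4) ∧ (¬x4 → (x3 ∧ x2 ∧ x4))   [eliminate ↔]
⇔ ¬¬x4 ∧ (¬(x3 ∧ x2 ∧ x4) ∨ ¬x4) ∧ (¬x4 → (x3 ∧ x2 ∧ x4))   [eliminate →]
⇔ ¬¬x4 ∧ (¬(x3 ∧ x2 ∧ x4) ∨ ¬x4) ∧ (¬¬x4 ∨ (x3 ∧ x2 ∧ x4))   [eliminate →]
⇔ x4 ∧ (¬(x3 ∧ x2 ∧ x4) ∨ ¬x4) ∧ (¬¬x4 ∨ (x3 ∧ x2 ∧ x4))   [double negation]
⇔ x4 ∧ (¬x3 ∨ ¬x2 ∨ ¬x4 ∨ ¬x4) ∧ (¬¬x4 ∨ (x3 ∧ x2 ∧ x4))   [De Morgan]
⇔ x4 ∧ (¬x3 ∨ ¬x2 ∨ ¬x4 ∨ ¬x4) ∧ (x4 ∨ (x3 ∧ x2 ∧ x4))   [double negation]
⇔ x4 ∧ (¬x3 ∨ ¬x2 ∨ ¬x4 ∨ ¬x4) ∧ (x4 ∨ x3) ∧ (x4 ∨ x2) ∧ (x4 ∨ x4)   [distribute ∨ over ∧]
⇔ x4 ∧ (¬x3 ∨ ¬x2 ∨ ¬x4)   [simplify]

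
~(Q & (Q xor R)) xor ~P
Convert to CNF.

~(Q & (Q xor R)) xor ~P
≡ (~(Q & (Q xor R)) | ~P) & ~(~(Q & (Q xor R)) & ~P)   [expand xor]
≡ (~(Q & (Q | R) & ~(Q & R)) | ~P) & ~(~(Q & (Q xor R)) & ~P)   [expand xor]
≡ (~(Q & (Q | R) & ~(Q & R)) | ~P) & ~(~(Q & (Q | R) & ~(Q & R)) & ~P)   [expand xor]
≡ (~Q | ~(Q | R) | ~~(Q & R) | ~P) & ~(~(Q & (Q | R) & ~(Q & R)) & ~P)   [De Morgan]
≡ (~Q | (~Q & ~R) | ~~(Q & R) | ~P) & ~(~(Q & (Q | R) & ~(Q & R)) & ~P)   [De Morgan]
≡ (~Q | (~Q & ~R) | (Q & R) | ~P) & ~(~(Q & (Q | R) & ~(Q & R)) & ~P)   [double negation]
≡ (~Q | (~Q & ~R) | (Q & R) | ~P) & (~~(Q & (Q | R) & ~(Q & R)) | ~~P)   [De Morgan]
≡ (~Q | (~Q & ~R) | (Q & R) | ~P) & ((Q & (Q | R) & ~(Q & R)) | ~~P)   [double negation]
≡ (~Q | (~Q & ~R) | (Q & R) | ~P) & ((Q & (Q | R) & (~Q | ~R)) | ~~P)   [De Morgan]
≡ (~Q | (~Q & ~R) | (Q & R) | ~P) & ((Q & (Q | R) & (~Q | ~R)) | P)   [double negation]
≡ (~Q | ~Q | Q | ~P) & (~Q | ~Q | R | ~P) & (~Q | ~R | Q | ~P) & (~Q | ~R | R | ~P) & (Q | P) & (Q | R | P) & (~Q | ~R | P)   [distribute | over &]
≡ (~Q | R | ~P) & (Q | P) & (~Q | ~R | P)   [simplify]

(~Q | R | ~P) & (Q | P) & (~Q | ~R | P)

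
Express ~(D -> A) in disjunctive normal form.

D & ~A

~(D -> A)
= ~(~D | A)   [eliminate ->]
= ~~D & ~A   [De Morgan]
= D & ~A   [double negation]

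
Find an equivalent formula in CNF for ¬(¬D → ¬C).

¬D ∧ C

¬(¬D → ¬C)
≡ ¬(¬¬D ∨ ¬C)   [eliminate →]
≡ ¬¬¬D ∧ ¬¬C   [De Morgan]
≡ ¬D ∧ ¬¬C   [double negation]
≡ ¬D ∧ C   [double negation]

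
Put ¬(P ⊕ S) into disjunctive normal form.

¬(P ⊕ S)
⇔ ¬((P ∧ ¬S) ∨ (¬P ∧ S))   [expand ⊕]
⇔ ¬(P ∧ ¬S) ∧ ¬(¬P ∧ S)   [De Morgan]
⇔ (¬P ∨ ¬¬S) ∧ ¬(¬P ∧ S)   [De Morgan]
⇔ (¬P ∨ S) ∧ ¬(¬P ∧ S)   [double negation]
⇔ (¬P ∨ S) ∧ (¬¬P ∨ ¬S)   [De Morgan]
⇔ (¬P ∨ S) ∧ (P ∨ ¬S)   [double negation]
⇔ (¬P ∧ P) ∨ (¬P ∧ ¬S) ∨ (S ∧ P) ∨ (S ∧ ¬S)   [distribute ∧ over ∨]
⇔ (¬P ∧ ¬S) ∨ (S ∧ P)   [simplify]

(¬P ∧ ¬S) ∨ (S ∧ P)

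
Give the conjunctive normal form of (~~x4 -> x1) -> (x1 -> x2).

(~~x4 -> x1) -> (x1 -> x2)
≡ ~(~~x4 -> x1) | (x1 -> x2)   [eliminate ->]
≡ ~(~~~x4 | x1) | (x1 -> x2)   [eliminate ->]
≡ ~(~~~x4 | x1) | ~x1 | x2   [eliminate ->]
≡ (~~~~x4 & ~x1) | ~x1 | x2   [De Morgan]
≡ (~~x4 & ~x1) | ~x1 | x2   [double negation]
≡ (x4 & ~x1) | ~x1 | x2   [double negation]
≡ (x4 | ~x1 | x2) & (~x1 | ~x1 | x2)   [distribute | over &]
≡ ~x1 | x2   [simplify]

~x1 | x2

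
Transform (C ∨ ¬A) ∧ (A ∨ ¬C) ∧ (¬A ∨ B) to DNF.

(C ∨ ¬A) ∧ (A ∨ ¬C) ∧ (¬A ∨ B)
≡ (C ∧ A ∧ ¬A) ∨ (C ∧ A ∧ B) ∨ (C ∧ ¬C ∧ ¬A) ∨ (C ∧ ¬C ∧ B) ∨ (¬A ∧ A ∧ ¬A) ∨ (¬A ∧ A ∧ B) ∨ (¬A ∧ ¬C ∧ ¬A) ∨ (¬A ∧ ¬C ∧ B)   — distribute ∧ over ∨
≡ (C ∧ A ∧ B) ∨ (¬A ∧ ¬C)   — simplify

(C ∧ A ∧ B) ∨ (¬A ∧ ¬C)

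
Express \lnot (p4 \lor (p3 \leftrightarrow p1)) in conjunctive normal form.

\lnot p4 \land (p3 \lor p1) \land (\lnot p1 \lor \lnot p3)

\lnot (p4 \lor (p3 \leftrightarrow p1))
= \lnot (p4 \lor ((p3 \to p1) \land (p1 \to p3)))   — eliminate \leftrightarrow
= \lnot (p4 \lor ((\lnot p3 \lor p1) \land (p1 \to p3)))   — eliminate \to
= \lnot (p4 \lor ((\lnot p3 \lor p1) \land (\lnot p1 \lor p3)))   — eliminate \to
= \lnot p4 \land \lnot ((\lnot p3 \lor p1) \land (\lnot p1 \lor p3))   — De Morgan
= \lnot p4 \land (\lnot (\lnot p3 \lor p1) \lor \lnot (\lnot p1 \lor p3))   — De Morgan
= \lnot p4 \land ((\lnot \lnot p3 \land \lnot p1) \lor \lnot (\lnot p1 \lor p3))   — De Morgan
= \lnot p4 \land ((p3 \land \lnot p1) \lor \lnot (\lnot p1 \lor p3))   — double negation
= \lnot p4 \land ((p3 \land \lnot p1) \lor (\lnot \lnot p1 \land \lnot p3))   — De Morgan
= \lnot p4 \land ((p3 \land \lnot p1) \lor (p1 \land \lnot p3))   — double negation
= \lnot p4 \land (p3 \lor p1) \land (p3 \lor \lnot p3) \land (\lnot p1 \lor p1) \land (\lnot p1 \lor \lnot p3)   — distribute \lor over \land
= \lnot p4 \land (p3 \lor p1) \land (\lnot p1 \lor \lnot p3)   — simplify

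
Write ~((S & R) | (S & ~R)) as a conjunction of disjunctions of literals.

(~S | ~R) & (~S | R)

~((S & R) | (S & ~R))
⇔ ~(S & R) & ~(S & ~R)   [De Morgan]
⇔ (~S | ~R) & ~(S & ~R)   [De Morgan]
⇔ (~S | ~R) & (~S | ~~R)   [De Morgan]
⇔ (~S | ~R) & (~S | R)   [double negation]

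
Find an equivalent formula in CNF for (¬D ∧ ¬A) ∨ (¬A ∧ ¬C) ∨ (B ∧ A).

(¬D ∨ ¬C ∨ B) ∧ (¬D ∨ ¬C ∨ A) ∧ (¬A ∨ B)

(¬D ∧ ¬A) ∨ (¬A ∧ ¬C) ∨ (B ∧ A)
≡ (¬D ∨ ¬A ∨ B) ∧ (¬D ∨ ¬A ∨ A) ∧ (¬D ∨ ¬C ∨ B) ∧ (¬D ∨ ¬C ∨ A) ∧ (¬A ∨ ¬A ∨ B) ∧ (¬A ∨ ¬A ∨ A) ∧ (¬A ∨ ¬C ∨ B) ∧ (¬A ∨ ¬C ∨ A)   [distribute ∨ over ∧]
≡ (¬D ∨ ¬C ∨ B) ∧ (¬D ∨ ¬C ∨ A) ∧ (¬A ∨ B)   [simplify]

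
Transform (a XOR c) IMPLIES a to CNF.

NOT c OR a

(a XOR c) IMPLIES a
≡ NOT (a XOR c) OR a   [eliminate IMPLIES]
≡ NOT ((a OR c) AND NOT (a AND c)) OR a   [expand XOR]
≡ NOT (a OR c) OR NOT NOT (a AND c) OR a   [De Morgan]
≡ (NOT a AND NOT c) OR NOT NOT (a AND c) OR a   [De Morgan]
≡ (NOT a AND NOT c) OR (a AND c) OR a   [double negation]
≡ (NOT a OR a OR a) AND (NOT a OR c OR a) AND (NOT c OR a OR a) AND (NOT c OR c OR a)   [distribute OR over AND]
≡ NOT c OR a   [simplify]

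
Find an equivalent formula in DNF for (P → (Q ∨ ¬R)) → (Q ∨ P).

(P → (Q ∨ ¬R)) → (Q ∨ P)
≡ ¬(P → (Q ∨ ¬R)) ∨ Q ∨ P   [eliminate →]
≡ ¬(¬P ∨ Q ∨ ¬R) ∨ Q ∨ P   [eliminate →]
≡ (¬¬P ∧ ¬Q ∧ ¬¬R) ∨ Q ∨ P   [De Morgan]
≡ (P ∧ ¬Q ∧ ¬¬R) ∨ Q ∨ P   [double negation]
≡ (P ∧ ¬Q ∧ R) ∨ Q ∨ P   [double negation]
≡ Q ∨ P   [simplify]

Q ∨ P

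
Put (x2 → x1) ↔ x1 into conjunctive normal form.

(x2 → x1) ↔ x1
≡ ((x2 → x1) → x1) ∧ (x1 → (x2 → x1))   (eliminate ↔)
≡ (¬(x2 → x1) ∨ x1) ∧ (x1 → (x2 → x1))   (eliminate →)
≡ (¬(¬x2 ∨ x1) ∨ x1) ∧ (x1 → (x2 → x1))   (eliminate →)
≡ (¬(¬x2 ∨ x1) ∨ x1) ∧ (¬x1 ∨ (x2 → x1))   (eliminate →)
≡ (¬(¬x2 ∨ x1) ∨ x1) ∧ (¬x1 ∨ ¬x2 ∨ x1)   (eliminate →)
≡ ((¬¬x2 ∧ ¬x1) ∨ x1) ∧ (¬x1 ∨ ¬x2 ∨ x1)   (De Morgan)
≡ ((x2 ∧ ¬x1) ∨ x1) ∧ (¬x1 ∨ ¬x2 ∨ x1)   (double negation)
≡ (x2 ∨ x1) ∧ (¬x1 ∨ x1) ∧ (¬x1 ∨ ¬x2 ∨ x1)   (distribute ∨ over ∧)
≡ x2 ∨ x1   (simplify)

x2 ∨ x1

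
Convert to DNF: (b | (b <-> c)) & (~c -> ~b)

(b | (b <-> c)) & (~c -> ~b)
= (b | ((b -> c) & (c -> b))) & (~c -> ~b)   (eliminate <->)
= (b | ((~b | c) & (c -> b))) & (~c -> ~b)   (eliminate ->)
= (b | ((~b | c) & (~c | b))) & (~c -> ~b)   (eliminate ->)
= (b | ((~b | c) & (~c | b))) & (~~c | ~b)   (eliminate ->)
= (b | ((~b | c) & (~c | b))) & (c | ~b)   (double negation)
= (b & c) | (b & ~b) | (~b & ~c & c) | (~b & ~c & ~b) | (~b & b & c) | (~b & b & ~b) | (c & ~c & c) | (c & ~c & ~b) | (c & b & c) | (c & b & ~b)   (distribute & over |)
= (b & c) | (~b & ~c)   (simplify)

(b & c) | (~b & ~c)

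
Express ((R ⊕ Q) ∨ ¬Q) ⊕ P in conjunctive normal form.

((R ⊕ Q) ∨ ¬Q) ⊕ P
≡ ((R ⊕ Q) ∨ ¬Q ∨ P) ∧ ¬(((R ⊕ Q) ∨ ¬Q) ∧ P)
≡ (((R ∨ Q) ∧ ¬(R ∧ Q)) ∨ ¬Q ∨ P) ∧ ¬(((R ⊕ Q) ∨ ¬Q) ∧ P)
≡ (((R ∨ Q) ∧ ¬(R ∧ Q)) ∨ ¬Q ∨ P) ∧ ¬((((R ∨ Q) ∧ ¬(R ∧ Q)) ∨ ¬Q) ∧ P)
≡ (((R ∨ Q) ∧ (¬R ∨ ¬Q)) ∨ ¬Q ∨ P) ∧ ¬((((R ∨ Q) ∧ ¬(R ∧ Q)) ∨ ¬Q) ∧ P)
≡ (((R ∨ Q) ∧ (¬R ∨ ¬Q)) ∨ ¬Q ∨ P) ∧ (¬(((R ∨ Q) ∧ ¬(R ∧ Q)) ∨ ¬Q) ∨ ¬P)
≡ (((R ∨ Q) ∧ (¬R ∨ ¬Q)) ∨ ¬Q ∨ P) ∧ ((¬((R ∨ Q) ∧ ¬(R ∧ Q)) ∧ ¬¬Q) ∨ ¬P)
≡ (((R ∨ Q) ∧ (¬R ∨ ¬Q)) ∨ ¬Q ∨ P) ∧ (((¬(R ∨ Q) ∨ ¬¬(R ∧ Q)) ∧ ¬¬Q) ∨ ¬P)
≡ (((R ∨ Q) ∧ (¬R ∨ ¬Q)) ∨ ¬Q ∨ P) ∧ ((((¬R ∧ ¬Q) ∨ ¬¬(R ∧ Q)) ∧ ¬¬Q) ∨ ¬P)
≡ (((R ∨ Q) ∧ (¬R ∨ ¬Q)) ∨ ¬Q ∨ P) ∧ ((((¬R ∧ ¬Q) ∨ (R ∧ Q)) ∧ ¬¬Q) ∨ ¬P)
≡ (((R ∨ Q) ∧ (¬R ∨ ¬Q)) ∨ ¬Q ∨ P) ∧ ((((¬R ∧ ¬Q) ∨ (R ∧ Q)) ∧ Q) ∨ ¬P)
≡ (R ∨ Q ∨ ¬Q ∨ P) ∧ (¬R ∨ ¬Q ∨ ¬Q ∨ P) ∧ (¬R ∨ R ∨ ¬P) ∧ (¬R ∨ Q ∨ ¬P) ∧ (¬Q ∨ R ∨ ¬P) ∧ (¬Q ∨ Q ∨ ¬P) ∧ (Q ∨ ¬P)
≡ (¬R ∨ ¬Q ∨ P) ∧ (¬Q ∨ R ∨ ¬P) ∧ (Q ∨ ¬P)

(¬R ∨ ¬Q ∨ P) ∧ (¬Q ∨ R ∨ ¬P) ∧ (Q ∨ ¬P)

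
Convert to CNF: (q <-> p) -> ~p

(q <-> p) -> ~p
≡ ~(q <-> p) | ~p   — eliminate ->
≡ ~((q -> p) & (p -> q)) | ~p   — eliminate <->
≡ ~((~q | p) & (p -> q)) | ~p   — eliminate ->
≡ ~((~q | p) & (~p | q)) | ~p   — eliminate ->
≡ ~(~q | p) | ~(~p | q) | ~p   — De Morgan
≡ (~~q & ~p) | ~(~p | q) | ~p   — De Morgan
≡ (q & ~p) | ~(~p | q) | ~p   — double negation
≡ (q & ~p) | (~~p & ~q) | ~p   — De Morgan
≡ (q & ~p) | (p & ~q) | ~p   — double negation
≡ (q | p | ~p) & (q | ~q | ~p) & (~p | p | ~p) & (~p | ~q | ~p)   — distribute | over &
≡ ~p | ~q   — simplify

~p | ~q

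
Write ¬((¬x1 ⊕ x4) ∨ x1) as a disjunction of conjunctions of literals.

¬((¬x1 ⊕ x4) ∨ x1)
≡ ¬((¬x1 ∧ ¬x4) ∨ (¬¬x1 ∧ x4) ∨ x1)   [expand ⊕]
≡ ¬(¬x1 ∧ ¬x4) ∧ ¬(¬¬x1 ∧ x4) ∧ ¬x1   [De Morgan]
≡ (¬¬x1 ∨ ¬¬x4) ∧ ¬(¬¬x1 ∧ x4) ∧ ¬x1   [De Morgan]
≡ (x1 ∨ ¬¬x4) ∧ ¬(¬¬x1 ∧ x4) ∧ ¬x1   [double negation]
≡ (x1 ∨ x4) ∧ ¬(¬¬x1 ∧ x4) ∧ ¬x1   [double negation]
≡ (x1 ∨ x4) ∧ (¬¬¬x1 ∨ ¬x4) ∧ ¬x1   [De Morgan]
≡ (x1 ∨ x4) ∧ (¬x1 ∨ ¬x4) ∧ ¬x1   [double negation]
≡ (x1 ∧ ¬x1 ∧ ¬x1) ∨ (x1 ∧ ¬x4 ∧ ¬x1) ∨ (x4 ∧ ¬x1 ∧ ¬x1) ∨ (x4 ∧ ¬x4 ∧ ¬x1)   [distribute ∧ over ∨]
≡ x4 ∧ ¬x1   [simplify]

x4 ∧ ¬x1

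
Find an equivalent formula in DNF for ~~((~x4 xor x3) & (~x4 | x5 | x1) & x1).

~~((~x4 xor x3) & (~x4 | x5 | x1) & x1)
≡ ~~(((~x4 & ~x3) | (~~x4 & x3)) & (~x4 | x5 | x1) & x1)   [expand xor]
≡ ((~x4 & ~x3) | (~~x4 & x3)) & (~x4 | x5 | x1) & x1   [double negation]
≡ ((~x4 & ~x3) | (x4 & x3)) & (~x4 | x5 | x1) & x1   [double negation]
≡ (~x4 & ~x3 & ~x4 & x1) | (~x4 & ~x3 & x5 & x1) | (~x4 & ~x3 & x1 & x1) | (x4 & x3 & ~x4 & x1) | (x4 & x3 & x5 & x1) | (x4 & x3 & x1 & x1)   [distribute & over |]
≡ (~x4 & ~x3 & x1) | (x4 & x3 & x1)   [simplify]

(~x4 & ~x3 & x1) | (x4 & x3 & x1)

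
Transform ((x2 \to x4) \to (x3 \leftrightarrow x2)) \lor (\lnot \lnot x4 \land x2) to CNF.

((x2 \to x4) \to (x3 \leftrightarrow x2)) \lor (\lnot \lnot x4 \land x2)
⇔ \lnot (x2 \to x4) \lor (x3 \leftrightarrow x2) \lor (\lnot \lnot x4 \land x2)
⇔ \lnot (\lnot x2 \lor x4) \lor (x3 \leftrightarrow x2) \lor (\lnot \lnot x4 \land x2)
⇔ \lnot (\lnot x2 \lor x4) \lor ((x3 \to x2) \land (x2 \to x3)) \lor (\lnot \lnot x4 \land x2)
⇔ \lnot (\lnot x2 \lor x4) \lor ((\lnot x3 \lor x2) \land (x2 \to x3)) \lor (\lnot \lnot x4 \land x2)
⇔ \lnot (\lnot x2 \lor x4) \lor ((\lnot x3 \lor x2) \land (\lnot x2 \lor x3)) \lor (\lnot \lnot x4 \land x2)
⇔ (\lnot \lnot x2 \land \lnot x4) \lor ((\lnot x3 \lor x2) \land (\lnot x2 \lor x3)) \lor (\lnot \lnot x4 \land x2)
⇔ (x2 \land \lnot x4) \lor ((\lnot x3 \lor x2) \land (\lnot x2 \lor x3)) \lor (\lnot \lnot x4 \land x2)
⇔ (x2 \land \lnot x4) \lor ((\lnot x3 \lor x2) \land (\lnot x2 \lor x3)) \lor (x4 \land x2)
⇔ (x2 \lor \lnot x3 \lor x2 \lor x4) \land (x2 \lor \lnot x3 \lor x2 \lor x2) \land (x2 \lor \lnot x2 \lor x3 \lor x4) \land (x2 \lor \lnot x2 \lor x3 \lor x2) \land (\lnot x4 \lor \lnot x3 \lor x2 \lor x4) \land (\lnot x4 \lor \lnot x3 \lor x2 \lor x2) \land (\lnot x4 \lor \lnot x2 \lor x3 \lor x4) \land (\lnot x4 \lor \lnot x2 \lor x3 \lor x2)
⇔ x2 \lor \lnot x3

x2 \lor \lnot x3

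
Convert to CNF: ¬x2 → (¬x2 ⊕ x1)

x2 ∨ ¬x1

¬x2 → (¬x2 ⊕ x1)
= ¬¬x2 ∨ (¬x2 ⊕ x1)   (eliminate →)
= ¬¬x2 ∨ ((¬x2 ∨ x1) ∧ ¬(¬x2 ∧ x1))   (expand ⊕)
= x2 ∨ ((¬x2 ∨ x1) ∧ ¬(¬x2 ∧ x1))   (double negation)
= x2 ∨ ((¬x2 ∨ x1) ∧ (¬¬x2 ∨ ¬x1))   (De Morgan)
= x2 ∨ ((¬x2 ∨ x1) ∧ (x2 ∨ ¬x1))   (double negation)
= (x2 ∨ ¬x2 ∨ x1) ∧ (x2 ∨ x2 ∨ ¬x1)   (distribute ∨ over ∧)
= x2 ∨ ¬x1   (simplify)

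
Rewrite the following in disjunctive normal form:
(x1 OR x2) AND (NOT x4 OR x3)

(x1 AND NOT x4) OR (x1 AND x3) OR (x2 AND NOT x4) OR (x2 AND x3)

(x1 OR x2) AND (NOT x4 OR x3)
≡ (x1 AND NOT x4) OR (x1 AND x3) OR (x2 AND NOT x4) OR (x2 AND x3)   (distribute AND over OR)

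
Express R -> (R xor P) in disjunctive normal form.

R -> (R xor P)
≡ ~R | (R xor P)   [eliminate ->]
≡ ~R | (R & ~P) | (~R & P)   [expand xor]
≡ ~R | (R & ~P)   [simplify]

~R | (R & ~P)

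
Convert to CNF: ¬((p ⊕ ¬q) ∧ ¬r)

(¬p ∨ ¬q ∨ r) ∧ (q ∨ p ∨ r)

¬((p ⊕ ¬q) ∧ ¬r)
≡ ¬((p ∨ ¬q) ∧ ¬(p ∧ ¬q) ∧ ¬r)   (expand ⊕)
≡ ¬(p ∨ ¬q) ∨ ¬¬(p ∧ ¬q) ∨ ¬¬r   (De Morgan)
≡ (¬p ∧ ¬¬q) ∨ ¬¬(p ∧ ¬q) ∨ ¬¬r   (De Morgan)
≡ (¬p ∧ q) ∨ ¬¬(p ∧ ¬q) ∨ ¬¬r   (double negation)
≡ (¬p ∧ q) ∨ (p ∧ ¬q) ∨ ¬¬r   (double negation)
≡ (¬p ∧ q) ∨ (p ∧ ¬q) ∨ r   (double negation)
≡ (¬p ∨ p ∨ r) ∧ (¬p ∨ ¬q ∨ r) ∧ (q ∨ p ∨ r) ∧ (q ∨ ¬q ∨ r)   (distribute ∨ over ∧)
≡ (¬p ∨ ¬q ∨ r) ∧ (q ∨ p ∨ r)   (simplify)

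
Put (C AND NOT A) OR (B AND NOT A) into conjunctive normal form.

(C AND NOT A) OR (B AND NOT A)
≡ (C OR B) AND (C OR NOT A) AND (NOT A OR B) AND (NOT A OR NOT A)   [distribute OR over AND]
≡ (C OR B) AND NOT A   [simplify]

(C OR B) AND NOT A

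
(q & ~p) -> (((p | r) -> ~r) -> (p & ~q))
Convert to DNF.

~q | p | r

(q & ~p) -> (((p | r) -> ~r) -> (p & ~q))
≡ ~(q & ~p) | (((p | r) -> ~r) -> (p & ~q))
≡ ~(q & ~p) | ~((p | r) -> ~r) | (p & ~q)
≡ ~(q & ~p) | ~(~(p | r) | ~r) | (p & ~q)
≡ ~q | ~~p | ~(~(p | r) | ~r) | (p & ~q)
≡ ~q | p | ~(~(p | r) | ~r) | (p & ~q)
≡ ~q | p | (~~(p | r) & ~~r) | (p & ~q)
≡ ~q | p | ((p | r) & ~~r) | (p & ~q)
≡ ~q | p | ((p | r) & r) | (p & ~q)
≡ ~q | p | (p & r) | (r & r) | (p & ~q)
≡ ~q | p | r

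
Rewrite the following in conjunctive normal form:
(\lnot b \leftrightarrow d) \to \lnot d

\lnot d \lor b

(\lnot b \leftrightarrow d) \to \lnot d
≡ \lnot (\lnot b \leftrightarrow d) \lor \lnot d   — eliminate \to
≡ \lnot ((\lnot b \to d) \land (d \to \lnot b)) \lor \lnot d   — eliminate \leftrightarrow
≡ \lnot ((\lnot \lnot b \lor d) \land (d \to \lnot b)) \lor \lnot d   — eliminate \to
≡ \lnot ((\lnot \lnot b \lor d) \land (\lnot d \lor \lnot b)) \lor \lnot d   — eliminate \to
≡ \lnot (\lnot \lnot b \lor d) \lor \lnot (\lnot d \lor \lnot b) \lor \lnot d   — De Morgan
≡ \lnot \lnot \lnot b \land \lnot d \lor \lnot (\lnot d \lor \lnot b) \lor \lnot d   — De Morgan
≡ \lnot b \land \lnot d \lor \lnot (\lnot d \lor \lnot b) \lor \lnot d   — double negation
≡ \lnot b \land \lnot d \lor \lnot \lnot d \land \lnot \lnot b \lor \lnot d   — De Morgan
≡ \lnot b \land \lnot d \lor d \land \lnot \lnot b \lor \lnot d   — double negation
≡ \lnot b \land \lnot d \lor d \land b \lor \lnot d   — double negation
≡ (\lnot b \lor d \lor \lnot d) \land (\lnot b \lor b \lor \lnot d) \land (\lnot d \lor d \lor \lnot d) \land (\lnot d \lor b \lor \lnot d)   — distribute \lor over \land
≡ \lnot d \lor b   — simplify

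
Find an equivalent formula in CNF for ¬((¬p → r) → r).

(p ∨ r) ∧ ¬r

¬((¬p → r) → r)
⇔ ¬(¬(¬p → r) ∨ r)   (eliminate →)
⇔ ¬(¬(¬¬p ∨ r) ∨ r)   (eliminate →)
⇔ ¬¬(¬¬p ∨ r) ∧ ¬r   (De Morgan)
⇔ (¬¬p ∨ r) ∧ ¬r   (double negation)
⇔ (p ∨ r) ∧ ¬r   (double negation)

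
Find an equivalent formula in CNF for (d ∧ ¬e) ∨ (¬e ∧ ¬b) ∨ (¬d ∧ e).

(d ∧ ¬e) ∨ (¬e ∧ ¬b) ∨ (¬d ∧ e)
≡ (d ∨ ¬e ∨ ¬d) ∧ (d ∨ ¬e ∨ e) ∧ (d ∨ ¬b ∨ ¬d) ∧ (d ∨ ¬b ∨ e) ∧ (¬e ∨ ¬e ∨ ¬d) ∧ (¬e ∨ ¬e ∨ e) ∧ (¬e ∨ ¬b ∨ ¬d) ∧ (¬e ∨ ¬b ∨ e)   [distribute ∨ over ∧]
≡ (d ∨ ¬b ∨ e) ∧ (¬e ∨ ¬d)   [simplify]

(d ∨ ¬b ∨ e) ∧ (¬e ∨ ¬d)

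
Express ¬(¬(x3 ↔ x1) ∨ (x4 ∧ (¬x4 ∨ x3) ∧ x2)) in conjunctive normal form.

¬(¬(x3 ↔ x1) ∨ (x4 ∧ (¬x4 ∨ x3) ∧ x2))
≡ ¬(¬((x3 → x1) ∧ (x1 → x3)) ∨ (x4 ∧ (¬x4 ∨ x3) ∧ x2))
≡ ¬(¬((¬x3 ∨ x1) ∧ (x1 → x3)) ∨ (x4 ∧ (¬x4 ∨ x3) ∧ x2))
≡ ¬(¬((¬x3 ∨ x1) ∧ (¬x1 ∨ x3)) ∨ (x4 ∧ (¬x4 ∨ x3) ∧ x2))
≡ ¬¬((¬x3 ∨ x1) ∧ (¬x1 ∨ x3)) ∧ ¬(x4 ∧ (¬x4 ∨ x3) ∧ x2)
≡ (¬x3 ∨ x1) ∧ (¬x1 ∨ x3) ∧ ¬(x4 ∧ (¬x4 ∨ x3) ∧ x2)
≡ (¬x3 ∨ x1) ∧ (¬x1 ∨ x3) ∧ (¬x4 ∨ ¬(¬x4 ∨ x3) ∨ ¬x2)
≡ (¬x3 ∨ x1) ∧ (¬x1 ∨ x3) ∧ (¬x4 ∨ (¬¬x4 ∧ ¬x3) ∨ ¬x2)
≡ (¬x3 ∨ x1) ∧ (¬x1 ∨ x3) ∧ (¬x4 ∨ (x4 ∧ ¬x3) ∨ ¬x2)
≡ (¬x3 ∨ x1) ∧ (¬x1 ∨ x3) ∧ (¬x4 ∨ x4 ∨ ¬x2) ∧ (¬x4 ∨ ¬x3 ∨ ¬x2)
≡ (¬x3 ∨ x1) ∧ (¬x1 ∨ x3) ∧ (¬x4 ∨ ¬x3 ∨ ¬x2)

(¬x3 ∨ x1) ∧ (¬x1 ∨ x3) ∧ (¬x4 ∨ ¬x3 ∨ ¬x2)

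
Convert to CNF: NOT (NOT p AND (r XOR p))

NOT (NOT p AND (r XOR p))
= NOT (NOT p AND (r OR p) AND NOT (r AND p))   (expand XOR)
= NOT NOT p OR NOT (r OR p) OR NOT NOT (r AND p)   (De Morgan)
= p OR NOT (r OR p) OR NOT NOT (r AND p)   (double negation)
= p OR (NOT r AND NOT p) OR NOT NOT (r AND p)   (De Morgan)
= p OR (NOT r AND NOT p) OR (r AND p)   (double negation)
= (p OR NOT r OR r) AND (p OR NOT r OR p) AND (p OR NOT p OR r) AND (p OR NOT p OR p)   (distribute OR over AND)
= p OR NOT r   (simplify)

p OR NOT r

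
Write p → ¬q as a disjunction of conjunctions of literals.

¬p ∨ ¬q

p → ¬q
≡ ¬p ∨ ¬q   [eliminate →]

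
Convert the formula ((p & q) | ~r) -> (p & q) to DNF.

((p & q) | ~r) -> (p & q)
⇔ ~((p & q) | ~r) | (p & q)   (eliminate ->)
⇔ (~(p & q) & ~~r) | (p & q)   (De Morgan)
⇔ ((~p | ~q) & ~~r) | (p & q)   (De Morgan)
⇔ ((~p | ~q) & r) | (p & q)   (double negation)
⇔ (~p & r) | (~q & r) | (p & q)   (distribute & over |)

(~p & r) | (~q & r) | (p & q)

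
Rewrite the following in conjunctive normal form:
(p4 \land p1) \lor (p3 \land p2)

(p4 \lor p3) \land (p4 \lor p2) \land (p1 \lor p3) \land (p1 \lor p2)

(p4 \land p1) \lor (p3 \land p2)
= (p4 \lor p3) \land (p4 \lor p2) \land (p1 \lor p3) \land (p1 \lor p2)   [distribute \lor over \land]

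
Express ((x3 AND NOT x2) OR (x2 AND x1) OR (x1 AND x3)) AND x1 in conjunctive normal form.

(x3 OR x2) AND x1

((x3 AND NOT x2) OR (x2 AND x1) OR (x1 AND x3)) AND x1
≡ (x3 OR x2 OR x1) AND (x3 OR x2 OR x3) AND (x3 OR x1 OR x1) AND (x3 OR x1 OR x3) AND (NOT x2 OR x2 OR x1) AND (NOT x2 OR x2 OR x3) AND (NOT x2 OR x1 OR x1) AND (NOT x2 OR x1 OR x3) AND x1
≡ (x3 OR x2) AND x1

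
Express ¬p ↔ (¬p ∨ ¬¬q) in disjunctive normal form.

(p ∧ ¬q) ∨ ¬p

¬p ↔ (¬p ∨ ¬¬q)
⇔ (¬p → (¬p ∨ ¬¬q)) ∧ ((¬p ∨ ¬¬q) → ¬p)   (eliminate ↔)
⇔ (¬¬p ∨ ¬p ∨ ¬¬q) ∧ ((¬p ∨ ¬¬q) → ¬p)   (eliminate →)
⇔ (¬¬p ∨ ¬p ∨ ¬¬q) ∧ (¬(¬p ∨ ¬¬q) ∨ ¬p)   (eliminate →)
⇔ (p ∨ ¬p ∨ ¬¬q) ∧ (¬(¬p ∨ ¬¬q) ∨ ¬p)   (double negation)
⇔ (p ∨ ¬p ∨ q) ∧ (¬(¬p ∨ ¬¬q) ∨ ¬p)   (double negation)
⇔ (p ∨ ¬p ∨ q) ∧ ((¬¬p ∧ ¬¬¬q) ∨ ¬p)   (De Morgan)
⇔ (p ∨ ¬p ∨ q) ∧ ((p ∧ ¬¬¬q) ∨ ¬p)   (double negation)
⇔ (p ∨ ¬p ∨ q) ∧ ((p ∧ ¬q) ∨ ¬p)   (double negation)
⇔ (p ∧ p ∧ ¬q) ∨ (p ∧ ¬p) ∨ (¬p ∧ p ∧ ¬q) ∨ (¬p ∧ ¬p) ∨ (q ∧ p ∧ ¬q) ∨ (q ∧ ¬p)   (distribute ∧ over ∨)
⇔ (p ∧ ¬q) ∨ ¬p   (simplify)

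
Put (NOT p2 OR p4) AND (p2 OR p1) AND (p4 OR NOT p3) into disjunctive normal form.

(NOT p2 AND p1 AND NOT p3) OR (p4 AND p2) OR (p4 AND p1)

(NOT p2 OR p4) AND (p2 OR p1) AND (p4 OR NOT p3)
⇔ (NOT p2 AND p2 AND p4) OR (NOT p2 AND p2 AND NOT p3) OR (NOT p2 AND p1 AND p4) OR (NOT p2 AND p1 AND NOT p3) OR (p4 AND p2 AND p4) OR (p4 AND p2 AND NOT p3) OR (p4 AND p1 AND p4) OR (p4 AND p1 AND NOT p3)   — distribute AND over OR
⇔ (NOT p2 AND p1 AND NOT p3) OR (p4 AND p2) OR (p4 AND p1)   — simplify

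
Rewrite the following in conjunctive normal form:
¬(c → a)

¬(c → a)
⇔ ¬(¬c ∨ a)   [eliminate →]
⇔ ¬¬c ∧ ¬a   [De Morgan]
⇔ c ∧ ¬a   [double negation]

c ∧ ¬a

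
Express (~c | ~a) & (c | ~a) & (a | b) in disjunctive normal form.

~a & b

(~c | ~a) & (c | ~a) & (a | b)
⇔ (~c & c & a) | (~c & c & b) | (~c & ~a & a) | (~c & ~a & b) | (~a & c & a) | (~a & c & b) | (~a & ~a & a) | (~a & ~a & b)   [distribute & over |]
⇔ ~a & b   [simplify]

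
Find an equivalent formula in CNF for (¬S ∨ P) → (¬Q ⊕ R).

(¬S ∨ P) → (¬Q ⊕ R)
≡ ¬(¬S ∨ P) ∨ (¬Q ⊕ R)   — eliminate →
≡ ¬(¬S ∨ P) ∨ ((¬Q ∨ R) ∧ ¬(¬Q ∧ R))   — expand ⊕
≡ (¬¬S ∧ ¬P) ∨ ((¬Q ∨ R) ∧ ¬(¬Q ∧ R))   — De Morgan
≡ (S ∧ ¬P) ∨ ((¬Q ∨ R) ∧ ¬(¬Q ∧ R))   — double negation
≡ (S ∧ ¬P) ∨ ((¬Q ∨ R) ∧ (¬¬Q ∨ ¬R))   — De Morgan
≡ (S ∧ ¬P) ∨ ((¬Q ∨ R) ∧ (Q ∨ ¬R))   — double negation
≡ (S ∨ ¬Q ∨ R) ∧ (S ∨ Q ∨ ¬R) ∧ (¬P ∨ ¬Q ∨ R) ∧ (¬P ∨ Q ∨ ¬R)   — distribute ∨ over ∧

(S ∨ ¬Q ∨ R) ∧ (S ∨ Q ∨ ¬R) ∧ (¬P ∨ ¬Q ∨ R) ∧ (¬P ∨ Q ∨ ¬R)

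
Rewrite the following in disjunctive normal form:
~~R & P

R & P

~~R & P
⇔ R & P   — double negation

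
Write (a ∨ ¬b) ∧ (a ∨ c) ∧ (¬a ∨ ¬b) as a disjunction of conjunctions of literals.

(a ∧ ¬b) ∨ (¬b ∧ c)

(a ∨ ¬b) ∧ (a ∨ c) ∧ (¬a ∨ ¬b)
⇔ (a ∧ a ∧ ¬a) ∨ (a ∧ a ∧ ¬b) ∨ (a ∧ c ∧ ¬a) ∨ (a ∧ c ∧ ¬b) ∨ (¬b ∧ a ∧ ¬a) ∨ (¬b ∧ a ∧ ¬b) ∨ (¬b ∧ c ∧ ¬a) ∨ (¬b ∧ c ∧ ¬b)   (distribute ∧ over ∨)
⇔ (a ∧ ¬b) ∨ (¬b ∧ c)   (simplify)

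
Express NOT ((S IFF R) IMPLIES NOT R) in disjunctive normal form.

R AND S

NOT ((S IFF R) IMPLIES NOT R)
≡ NOT (NOT (S IFF R) OR NOT R)   — eliminate IMPLIES
≡ NOT (NOT ((S IMPLIES R) AND (R IMPLIES S)) OR NOT R)   — eliminate IFF
≡ NOT (NOT ((NOT S OR R) AND (R IMPLIES S)) OR NOT R)   — eliminate IMPLIES
≡ NOT (NOT ((NOT S OR R) AND (NOT R OR S)) OR NOT R)   — eliminate IMPLIES
≡ NOT NOT ((NOT S OR R) AND (NOT R OR S)) AND NOT NOT R   — De Morgan
≡ (NOT S OR R) AND (NOT R OR S) AND NOT NOT R   — double negation
≡ (NOT S OR R) AND (NOT R OR S) AND R   — double negation
≡ (NOT S AND NOT R AND R) OR (NOT S AND S AND R) OR (R AND NOT R AND R) OR (R AND S AND R)   — distribute AND over OR
≡ R AND S   — simplify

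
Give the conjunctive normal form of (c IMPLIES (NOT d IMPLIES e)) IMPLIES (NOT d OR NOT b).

(c IMPLIES (NOT d IMPLIES e)) IMPLIES (NOT d OR NOT b)
≡ NOT (c IMPLIES (NOT d IMPLIES e)) OR NOT d OR NOT b   — eliminate IMPLIES
≡ NOT (NOT c OR (NOT d IMPLIES e)) OR NOT d OR NOT b   — eliminate IMPLIES
≡ NOT (NOT c OR NOT NOT d OR e) OR NOT d OR NOT b   — eliminate IMPLIES
≡ (NOT NOT c AND NOT NOT NOT d AND NOT e) OR NOT d OR NOT b   — De Morgan
≡ (c AND NOT NOT NOT d AND NOT e) OR NOT d OR NOT b   — double negation
≡ (c AND NOT d AND NOT e) OR NOT d OR NOT b   — double negation
≡ (c OR NOT d OR NOT b) AND (NOT d OR NOT d OR NOT b) AND (NOT e OR NOT d OR NOT b)   — distribute OR over AND
≡ NOT d OR NOT b   — simplify

NOT d OR NOT b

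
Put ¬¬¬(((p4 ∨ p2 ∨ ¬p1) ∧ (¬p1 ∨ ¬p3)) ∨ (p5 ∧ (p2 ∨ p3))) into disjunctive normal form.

(¬p4 ∧ ¬p2 ∧ p1 ∧ ¬p5) ∨ (¬p4 ∧ ¬p2 ∧ p1 ∧ ¬p3) ∨ (p1 ∧ p3 ∧ ¬p5)

¬¬¬(((p4 ∨ p2 ∨ ¬p1) ∧ (¬p1 ∨ ¬p3)) ∨ (p5 ∧ (p2 ∨ p3)))
⇔ ¬(((p4 ∨ p2 ∨ ¬p1) ∧ (¬p1 ∨ ¬p3)) ∨ (p5 ∧ (p2 ∨ p3)))   [double negation]
⇔ ¬((p4 ∨ p2 ∨ ¬p1) ∧ (¬p1 ∨ ¬p3)) ∧ ¬(p5 ∧ (p2 ∨ p3))   [De Morgan]
⇔ (¬(p4 ∨ p2 ∨ ¬p1) ∨ ¬(¬p1 ∨ ¬p3)) ∧ ¬(p5 ∧ (p2 ∨ p3))   [De Morgan]
⇔ ((¬p4 ∧ ¬p2 ∧ ¬¬p1) ∨ ¬(¬p1 ∨ ¬p3)) ∧ ¬(p5 ∧ (p2 ∨ p3))   [De Morgan]
⇔ ((¬p4 ∧ ¬p2 ∧ p1) ∨ ¬(¬p1 ∨ ¬p3)) ∧ ¬(p5 ∧ (p2 ∨ p3))   [double negation]
⇔ ((¬p4 ∧ ¬p2 ∧ p1) ∨ (¬¬p1 ∧ ¬¬p3)) ∧ ¬(p5 ∧ (p2 ∨ p3))   [De Morgan]
⇔ ((¬p4 ∧ ¬p2 ∧ p1) ∨ (p1 ∧ ¬¬p3)) ∧ ¬(p5 ∧ (p2 ∨ p3))   [double negation]
⇔ ((¬p4 ∧ ¬p2 ∧ p1) ∨ (p1 ∧ p3)) ∧ ¬(p5 ∧ (p2 ∨ p3))   [double negation]
⇔ ((¬p4 ∧ ¬p2 ∧ p1) ∨ (p1 ∧ p3)) ∧ (¬p5 ∨ ¬(p2 ∨ p3))   [De Morgan]
⇔ ((¬p4 ∧ ¬p2 ∧ p1) ∨ (p1 ∧ p3)) ∧ (¬p5 ∨ (¬p2 ∧ ¬p3))   [De Morgan]
⇔ (¬p4 ∧ ¬p2 ∧ p1 ∧ ¬p5) ∨ (¬p4 ∧ ¬p2 ∧ p1 ∧ ¬p2 ∧ ¬p3) ∨ (p1 ∧ p3 ∧ ¬p5) ∨ (p1 ∧ p3 ∧ ¬p2 ∧ ¬p3)   [distribute ∧ over ∨]
⇔ (¬p4 ∧ ¬p2 ∧ p1 ∧ ¬p5) ∨ (¬p4 ∧ ¬p2 ∧ p1 ∧ ¬p3) ∨ (p1 ∧ p3 ∧ ¬p5)   [simplify]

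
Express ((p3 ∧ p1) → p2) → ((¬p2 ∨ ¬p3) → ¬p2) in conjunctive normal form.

((p3 ∧ p1) → p2) → ((¬p2 ∨ ¬p3) → ¬p2)
⇔ ¬((p3 ∧ p1) → p2) ∨ ((¬p2 ∨ ¬p3) → ¬p2)   — eliminate →
⇔ ¬(¬(p3 ∧ p1) ∨ p2) ∨ ((¬p2 ∨ ¬p3) → ¬p2)   — eliminate →
⇔ ¬(¬(p3 ∧ p1) ∨ p2) ∨ ¬(¬p2 ∨ ¬p3) ∨ ¬p2   — eliminate →
⇔ (¬¬(p3 ∧ p1) ∧ ¬p2) ∨ ¬(¬p2 ∨ ¬p3) ∨ ¬p2   — De Morgan
⇔ (p3 ∧ p1 ∧ ¬p2) ∨ ¬(¬p2 ∨ ¬p3) ∨ ¬p2   — double negation
⇔ (p3 ∧ p1 ∧ ¬p2) ∨ (¬¬p2 ∧ ¬¬p3) ∨ ¬p2   — De Morgan
⇔ (p3 ∧ p1 ∧ ¬p2) ∨ (p2 ∧ ¬¬p3) ∨ ¬p2   — double negation
⇔ (p3 ∧ p1 ∧ ¬p2) ∨ (p2 ∧ p3) ∨ ¬p2   — double negation
⇔ (p3 ∨ p2 ∨ ¬p2) ∧ (p3 ∨ p3 ∨ ¬p2) ∧ (p1 ∨ p2 ∨ ¬p2) ∧ (p1 ∨ p3 ∨ ¬p2) ∧ (¬p2 ∨ p2 ∨ ¬p2) ∧ (¬p2 ∨ p3 ∨ ¬p2)   — distribute ∨ over ∧
⇔ p3 ∨ ¬p2   — simplify

p3 ∨ ¬p2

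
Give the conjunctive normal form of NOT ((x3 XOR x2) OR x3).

NOT ((x3 XOR x2) OR x3)
= NOT (((x3 OR x2) AND NOT (x3 AND x2)) OR x3)
= NOT ((x3 OR x2) AND NOT (x3 AND x2)) AND NOT x3
= (NOT (x3 OR x2) OR NOT NOT (x3 AND x2)) AND NOT x3
= ((NOT x3 AND NOT x2) OR NOT NOT (x3 AND x2)) AND NOT x3
= ((NOT x3 AND NOT x2) OR (x3 AND x2)) AND NOT x3
= (NOT x3 OR x3) AND (NOT x3 OR x2) AND (NOT x2 OR x3) AND (NOT x2 OR x2) AND NOT x3
= (NOT x2 OR x3) AND NOT x3

(NOT x2 OR x3) AND NOT x3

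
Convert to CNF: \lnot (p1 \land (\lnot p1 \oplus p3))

\lnot (p1 \land (\lnot p1 \oplus p3))
⇔ \lnot (p1 \land (\lnot p1 \lor p3) \land \lnot (\lnot p1 \land p3))   (expand \oplus)
⇔ \lnot p1 \lor \lnot (\lnot p1 \lor p3) \lor \lnot \lnot (\lnot p1 \land p3)   (De Morgan)
⇔ \lnot p1 \lor (\lnot \lnot p1 \land \lnot p3) \lor \lnot \lnot (\lnot p1 \land p3)   (De Morgan)
⇔ \lnot p1 \lor (p1 \land \lnot p3) \lor \lnot \lnot (\lnot p1 \land p3)   (double negation)
⇔ \lnot p1 \lor (p1 \land \lnot p3) \lor (\lnot p1 \land p3)   (double negation)
⇔ (\lnot p1 \lor p1 \lor \lnot p1) \land (\lnot p1 \lor p1 \lor p3) \land (\lnot p1 \lor \lnot p3 \lor \lnot p1) \land (\lnot p1 \lor \lnot p3 \lor p3)   (distribute \lor over \land)
⇔ \lnot p1 \lor \lnot p3   (simplify)

\lnot p1 \lor \lnot p3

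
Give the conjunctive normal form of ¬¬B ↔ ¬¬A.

(¬B ∨ A) ∧ (¬A ∨ B)

¬¬B ↔ ¬¬A
≡ (¬¬B → ¬¬A) ∧ (¬¬A → ¬¬B)
≡ (¬¬¬B ∨ ¬¬A) ∧ (¬¬A → ¬¬B)
≡ (¬¬¬B ∨ ¬¬A) ∧ (¬¬¬A ∨ ¬¬B)
≡ (¬B ∨ ¬¬A) ∧ (¬¬¬A ∨ ¬¬B)
≡ (¬B ∨ A) ∧ (¬¬¬A ∨ ¬¬B)
≡ (¬B ∨ A) ∧ (¬A ∨ ¬¬B)
≡ (¬B ∨ A) ∧ (¬A ∨ B)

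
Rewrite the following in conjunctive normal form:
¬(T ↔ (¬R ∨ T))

¬(T ↔ (¬R ∨ T))
⇔ ¬((T → (¬R ∨ T)) ∧ ((¬R ∨ T) → T))   [eliminate ↔]
⇔ ¬((¬T ∨ ¬R ∨ T) ∧ ((¬R ∨ T) → T))   [eliminate →]
⇔ ¬((¬T ∨ ¬R ∨ T) ∧ (¬(¬R ∨ T) ∨ T))   [eliminate →]
⇔ ¬(¬T ∨ ¬R ∨ T) ∨ ¬(¬(¬R ∨ T) ∨ T)   [De Morgan]
⇔ (¬¬T ∧ ¬¬R ∧ ¬T) ∨ ¬(¬(¬R ∨ T) ∨ T)   [De Morgan]
⇔ (T ∧ ¬¬R ∧ ¬T) ∨ ¬(¬(¬R ∨ T) ∨ T)   [double negation]
⇔ (T ∧ R ∧ ¬T) ∨ ¬(¬(¬R ∨ T) ∨ T)   [double negation]
⇔ (T ∧ R ∧ ¬T) ∨ (¬¬(¬R ∨ T) ∧ ¬T)   [De Morgan]
⇔ (T ∧ R ∧ ¬T) ∨ ((¬R ∨ T) ∧ ¬T)   [double negation]
⇔ (T ∨ ¬R ∨ T) ∧ (T ∨ ¬T) ∧ (R ∨ ¬R ∨ T) ∧ (R ∨ ¬T) ∧ (¬T ∨ ¬R ∨ T) ∧ (¬T ∨ ¬T)   [distribute ∨ over ∧]
⇔ (T ∨ ¬R) ∧ ¬T   [simplify]

(T ∨ ¬R) ∧ ¬T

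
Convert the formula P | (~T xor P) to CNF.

P | (~T xor P)
= P | ((~T | P) & ~(~T & P))   (expand xor)
= P | ((~T | P) & (~~T | ~P))   (De Morgan)
= P | ((~T | P) & (T | ~P))   (double negation)
= (P | ~T | P) & (P | T | ~P)   (distribute | over &)
= P | ~T   (simplify)

P | ~T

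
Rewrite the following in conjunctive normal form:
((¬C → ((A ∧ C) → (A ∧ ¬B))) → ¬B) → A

((¬C → ((A ∧ C) → (A ∧ ¬B))) → ¬B) → A
≡ ¬((¬C → ((A ∧ C) → (A ∧ ¬B))) → ¬B) ∨ A   [eliminate →]
≡ ¬(¬(¬C → ((A ∧ C) → (A ∧ ¬B))) ∨ ¬B) ∨ A   [eliminate →]
≡ ¬(¬(¬¬C ∨ ((A ∧ C) → (A ∧ ¬B))) ∨ ¬B) ∨ A   [eliminate →]
≡ ¬(¬(¬¬C ∨ ¬(A ∧ C) ∨ (A ∧ ¬B)) ∨ ¬B) ∨ A   [eliminate →]
≡ (¬¬(¬¬C ∨ ¬(A ∧ C) ∨ (A ∧ ¬B)) ∧ ¬¬B) ∨ A   [De Morgan]
≡ ((¬¬C ∨ ¬(A ∧ C) ∨ (A ∧ ¬B)) ∧ ¬¬B) ∨ A   [double negation]
≡ ((C ∨ ¬(A ∧ C) ∨ (A ∧ ¬B)) ∧ ¬¬B) ∨ A   [double negation]
≡ ((C ∨ ¬A ∨ ¬C ∨ (A ∧ ¬B)) ∧ ¬¬B) ∨ A   [De Morgan]
≡ ((C ∨ ¬A ∨ ¬C ∨ (A ∧ ¬B)) ∧ B) ∨ A   [double negation]
≡ (C ∨ ¬A ∨ ¬C ∨ A ∨ A) ∧ (C ∨ ¬A ∨ ¬C ∨ ¬B ∨ A) ∧ (B ∨ A)   [distribute ∨ over ∧]
≡ B ∨ A   [simplify]

B ∨ A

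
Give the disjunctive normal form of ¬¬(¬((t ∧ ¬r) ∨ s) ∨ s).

(¬t ∧ ¬s) ∨ (r ∧ ¬s) ∨ s

¬¬(¬((t ∧ ¬r) ∨ s) ∨ s)
≡ ¬((t ∧ ¬r) ∨ s) ∨ s   [double negation]
≡ (¬(t ∧ ¬r) ∧ ¬s) ∨ s   [De Morgan]
≡ ((¬t ∨ ¬¬r) ∧ ¬s) ∨ s   [De Morgan]
≡ ((¬t ∨ r) ∧ ¬s) ∨ s   [double negation]
≡ (¬t ∧ ¬s) ∨ (r ∧ ¬s) ∨ s   [distribute ∧ over ∨]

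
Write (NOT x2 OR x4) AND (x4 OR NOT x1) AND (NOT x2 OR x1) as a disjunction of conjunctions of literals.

(NOT x2 OR x4) AND (x4 OR NOT x1) AND (NOT x2 OR x1)
= (NOT x2 AND x4 AND NOT x2) OR (NOT x2 AND x4 AND x1) OR (NOT x2 AND NOT x1 AND NOT x2) OR (NOT x2 AND NOT x1 AND x1) OR (x4 AND x4 AND NOT x2) OR (x4 AND x4 AND x1) OR (x4 AND NOT x1 AND NOT x2) OR (x4 AND NOT x1 AND x1)   — distribute AND over OR
= (NOT x2 AND x4) OR (NOT x2 AND NOT x1) OR (x4 AND x1)   — simplify

(NOT x2 AND x4) OR (NOT x2 AND NOT x1) OR (x4 AND x1)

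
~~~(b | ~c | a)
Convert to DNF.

~~~(b | ~c | a)
≡ ~(b | ~c | a)   [double negation]
≡ ~b & ~~c & ~a   [De Morgan]
≡ ~b & c & ~a   [double negation]

~b & c & ~a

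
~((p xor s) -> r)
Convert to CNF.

(p | s) & (~p | ~s) & ~r

~((p xor s) -> r)
= ~(~(p xor s) | r)   (eliminate ->)
= ~(~((p | s) & ~(p & s)) | r)   (expand xor)
= ~~((p | s) & ~(p & s)) & ~r   (De Morgan)
= (p | s) & ~(p & s) & ~r   (double negation)
= (p | s) & (~p | ~s) & ~r   (De Morgan)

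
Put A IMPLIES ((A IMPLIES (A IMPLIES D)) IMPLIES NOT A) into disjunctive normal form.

A IMPLIES ((A IMPLIES (A IMPLIES D)) IMPLIES NOT A)
⇔ NOT A OR ((A IMPLIES (A IMPLIES D)) IMPLIES NOT A)   — eliminate IMPLIES
⇔ NOT A OR NOT (A IMPLIES (A IMPLIES D)) OR NOT A   — eliminate IMPLIES
⇔ NOT A OR NOT (NOT A OR (A IMPLIES D)) OR NOT A   — eliminate IMPLIES
⇔ NOT A OR NOT (NOT A OR NOT A OR D) OR NOT A   — eliminate IMPLIES
⇔ NOT A OR (NOT NOT A AND NOT NOT A AND NOT D) OR NOT A   — De Morgan
⇔ NOT A OR (A AND NOT NOT A AND NOT D) OR NOT A   — double negation
⇔ NOT A OR (A AND A AND NOT D) OR NOT A   — double negation
⇔ NOT A OR (A AND NOT D)   — simplify

NOT A OR (A AND NOT D)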